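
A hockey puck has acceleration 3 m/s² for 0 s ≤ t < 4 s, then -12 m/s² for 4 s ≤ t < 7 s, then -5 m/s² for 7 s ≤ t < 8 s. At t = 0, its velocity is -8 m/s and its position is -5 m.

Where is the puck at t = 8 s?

-89.5 m

On each constant-a segment, Δv = aΔt and Δx = v₀Δt + ½aΔt²; chain segment to segment.
0–4 s: v starts -8 m/s; Δx = -8·4 + ½·3·4² = -8 m; v ends 4 m/s.
4–7 s: v starts 4 m/s; Δx = 4·3 + ½·-12·3² = -42 m; v ends -32 m/s.
7–8 s: v starts -32 m/s; Δx = -32·1 + ½·-5·1² = -34.5 m; v ends -37 m/s.
x(8) = -5 + Σ Δx = -89.5 m.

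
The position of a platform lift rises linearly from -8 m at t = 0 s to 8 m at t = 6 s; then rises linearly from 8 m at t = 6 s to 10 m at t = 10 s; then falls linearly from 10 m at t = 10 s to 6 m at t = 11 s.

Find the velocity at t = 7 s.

0.5 m/s

Velocity is the slope of the x-t graph on 6–10 s: (10 − 8)/(10 − 6) = 0.5 m/s.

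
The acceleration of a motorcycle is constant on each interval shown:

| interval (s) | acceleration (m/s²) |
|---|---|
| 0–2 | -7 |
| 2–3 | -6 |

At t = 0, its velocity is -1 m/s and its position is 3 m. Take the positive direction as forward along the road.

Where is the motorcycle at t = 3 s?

On each constant-a segment, Δv = aΔt and Δx = v₀Δt + ½aΔt²; chain segment to segment.
0–2 s: v starts -1 m/s; Δx = -1·2 + ½·-7·2² = -16 m; v ends -15 m/s.
2–3 s: v starts -15 m/s; Δx = -15·1 + ½·-6·1² = -18 m; v ends -21 m/s.
x(3) = 3 + Σ Δx = -31 m.

-31 m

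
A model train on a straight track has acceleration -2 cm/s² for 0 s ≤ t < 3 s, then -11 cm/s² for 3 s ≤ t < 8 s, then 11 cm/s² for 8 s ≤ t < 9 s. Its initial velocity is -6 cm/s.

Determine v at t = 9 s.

-56 cm/s

Δv equals the area under the a-t graph; then v = v₀ + Δv.
0–3 s: -2 × 3 = -6 cm/s
3–8 s: -11 × 5 = -55 cm/s
8–9 s: 11 × 1 = 11 cm/s
Δv = -50 cm/s, so v(9) = -6 + (-50) = -56 cm/s.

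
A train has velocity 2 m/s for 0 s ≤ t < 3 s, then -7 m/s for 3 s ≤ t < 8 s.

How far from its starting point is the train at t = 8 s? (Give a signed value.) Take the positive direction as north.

Net displacement equals the area under the velocity-time graph (areas below the axis count negative).
0–3 s: 2 × 3 = 6 m
3–8 s: -7 × 5 = -35 m
Net displacement = -29 m

-29 m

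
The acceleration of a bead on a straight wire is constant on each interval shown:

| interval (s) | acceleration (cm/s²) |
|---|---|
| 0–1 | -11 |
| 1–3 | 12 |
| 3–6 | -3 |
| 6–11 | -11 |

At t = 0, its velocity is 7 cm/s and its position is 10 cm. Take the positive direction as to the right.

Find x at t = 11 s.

-8.5 cm

On each constant-a segment, Δv = aΔt and Δx = v₀Δt + ½aΔt²; chain segment to segment.
0–1 s: v starts 7 cm/s; Δx = 7·1 + ½·-11·1² = 1.5 cm; v ends -4 cm/s.
1–3 s: v starts -4 cm/s; Δx = -4·2 + ½·12·2² = 16 cm; v ends 20 cm/s.
3–6 s: v starts 20 cm/s; Δx = 20·3 + ½·-3·3² = 46.5 cm; v ends 11 cm/s.
6–11 s: v starts 11 cm/s; Δx = 11·5 + ½·-11·5² = -82.5 cm; v ends -44 cm/s.
x(11) = 10 + Σ Δx = -8.5 cm.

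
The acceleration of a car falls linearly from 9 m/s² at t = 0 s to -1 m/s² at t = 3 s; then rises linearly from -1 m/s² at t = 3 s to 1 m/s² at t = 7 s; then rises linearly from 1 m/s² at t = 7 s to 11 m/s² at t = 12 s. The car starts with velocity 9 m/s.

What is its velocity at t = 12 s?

51 m/s

Δv equals the area under the a-t graph; then v = v₀ + Δv.
0–3 s: ½(9 + -1)(3) = 12 m/s
3–7 s: ½(-1 + 1)(4) = 0 m/s
7–12 s: ½(1 + 11)(5) = 30 m/s
Δv = 42 m/s, so v(12) = 9 + (42) = 51 m/s.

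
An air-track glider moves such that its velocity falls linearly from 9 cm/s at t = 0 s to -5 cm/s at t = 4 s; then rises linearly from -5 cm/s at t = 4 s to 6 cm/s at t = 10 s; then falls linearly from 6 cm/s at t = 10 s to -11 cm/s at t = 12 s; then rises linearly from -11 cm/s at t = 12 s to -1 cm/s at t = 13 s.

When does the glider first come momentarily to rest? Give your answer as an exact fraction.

v changes sign on 0–4 s (from 9 to -5); the graph is linear there, so v = 0 at t = 0 + (-9)·(4 − 0)/(-5 − 9) = 18/7 s.

t = 18/7 s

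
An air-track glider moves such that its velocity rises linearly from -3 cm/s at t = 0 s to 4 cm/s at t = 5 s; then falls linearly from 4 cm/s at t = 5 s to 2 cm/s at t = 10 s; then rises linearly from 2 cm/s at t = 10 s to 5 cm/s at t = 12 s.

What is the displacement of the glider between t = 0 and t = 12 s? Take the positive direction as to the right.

Displacement is the signed area under the v-t curve.
0–5 s: ½(-3 + 4)(5) = 2.5 cm
5–10 s: ½(4 + 2)(5) = 15 cm
10–12 s: ½(2 + 5)(2) = 7 cm
Net displacement = 24.5 cm

24.5 cm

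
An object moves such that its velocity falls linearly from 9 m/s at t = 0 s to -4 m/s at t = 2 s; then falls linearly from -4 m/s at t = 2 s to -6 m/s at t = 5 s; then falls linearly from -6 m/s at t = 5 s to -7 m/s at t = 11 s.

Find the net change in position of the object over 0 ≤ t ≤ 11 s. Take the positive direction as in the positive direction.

Displacement is the signed area under the v-t curve.
0–2 s: ½(9 + -4)(2) = 5 m
2–5 s: ½(-4 + -6)(3) = -15 m
5–11 s: ½(-6 + -7)(6) = -39 m
Net displacement = -49 m

-49 m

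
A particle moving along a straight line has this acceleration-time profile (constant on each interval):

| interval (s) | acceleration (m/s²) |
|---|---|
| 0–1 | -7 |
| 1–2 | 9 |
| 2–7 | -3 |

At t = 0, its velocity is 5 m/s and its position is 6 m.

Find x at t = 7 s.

On each constant-a segment, Δv = aΔt and Δx = v₀Δt + ½aΔt²; chain segment to segment.
0–1 s: v starts 5 m/s; Δx = 5·1 + ½·-7·1² = 1.5 m; v ends -2 m/s.
1–2 s: v starts -2 m/s; Δx = -2·1 + ½·9·1² = 2.5 m; v ends 7 m/s.
2–7 s: v starts 7 m/s; Δx = 7·5 + ½·-3·5² = -2.5 m; v ends -8 m/s.
x(7) = 6 + Σ Δx = 7.5 m.

7.5 m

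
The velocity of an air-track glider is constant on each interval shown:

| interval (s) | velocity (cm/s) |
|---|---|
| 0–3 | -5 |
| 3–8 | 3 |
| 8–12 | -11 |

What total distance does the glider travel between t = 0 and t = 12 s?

Distance (not displacement) is the total path length: add the absolute areas under v-t.
0–3 s: |-5| × 3 = 15 cm
3–8 s: |3| × 5 = 15 cm
8–12 s: |-11| × 4 = 44 cm
Total distance = 74 cm

74 cm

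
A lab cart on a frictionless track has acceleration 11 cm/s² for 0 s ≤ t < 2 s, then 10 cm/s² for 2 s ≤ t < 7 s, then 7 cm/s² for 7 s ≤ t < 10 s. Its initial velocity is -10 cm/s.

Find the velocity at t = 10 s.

83 cm/s

Δv equals the area under the a-t graph; then v = v₀ + Δv.
0–2 s: 11 × 2 = 22 cm/s
2–7 s: 10 × 5 = 50 cm/s
7–10 s: 7 × 3 = 21 cm/s
Δv = 93 cm/s, so v(10) = -10 + (93) = 83 cm/s.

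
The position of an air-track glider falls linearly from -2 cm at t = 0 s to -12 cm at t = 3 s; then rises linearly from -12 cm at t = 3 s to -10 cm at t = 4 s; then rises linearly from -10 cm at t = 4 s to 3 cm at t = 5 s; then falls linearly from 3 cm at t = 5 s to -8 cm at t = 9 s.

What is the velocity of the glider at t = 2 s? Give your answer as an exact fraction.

-10/3 cm/s

Velocity is the slope of the x-t graph on 0–3 s: (-12 − -2)/(3 − 0) = -10/3 cm/s.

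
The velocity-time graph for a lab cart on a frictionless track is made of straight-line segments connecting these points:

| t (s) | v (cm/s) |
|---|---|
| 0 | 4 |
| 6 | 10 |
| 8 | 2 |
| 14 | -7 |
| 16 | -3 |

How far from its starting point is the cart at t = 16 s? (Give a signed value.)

29 cm

Displacement is the signed area under the v-t curve.
0–6 s: ½(4 + 10)(6) = 42 cm
6–8 s: ½(10 + 2)(2) = 12 cm
8–14 s: ½(2 + -7)(6) = -15 cm
14–16 s: ½(-7 + -3)(2) = -10 cm
Net displacement = 29 cm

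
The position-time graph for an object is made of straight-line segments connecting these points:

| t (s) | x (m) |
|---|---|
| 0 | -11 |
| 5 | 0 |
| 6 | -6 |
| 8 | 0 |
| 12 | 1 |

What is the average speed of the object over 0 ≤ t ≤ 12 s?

Average speed = (total path length)/(elapsed time); on a piecewise-linear x-t graph the path length is Σ|Δx|.
0–5 s: |Δx| = |0 − -11| = 11 m
5–6 s: |Δx| = |-6 − 0| = 6 m
6–8 s: |Δx| = |0 − -6| = 6 m
8–12 s: |Δx| = |1 − 0| = 1 m
Total path = 24 m; average speed = 24/12 = 2 m/s.

2 m/s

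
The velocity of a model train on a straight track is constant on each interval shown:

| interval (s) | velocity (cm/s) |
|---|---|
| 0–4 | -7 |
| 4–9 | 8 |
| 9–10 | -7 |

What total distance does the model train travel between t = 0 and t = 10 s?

75 cm

Total distance travelled is ∫|v| dt — sum the magnitudes of each area piece.
0–4 s: |-7| × 4 = 28 cm
4–9 s: |8| × 5 = 40 cm
9–10 s: |-7| × 1 = 7 cm
Total distance = 75 cm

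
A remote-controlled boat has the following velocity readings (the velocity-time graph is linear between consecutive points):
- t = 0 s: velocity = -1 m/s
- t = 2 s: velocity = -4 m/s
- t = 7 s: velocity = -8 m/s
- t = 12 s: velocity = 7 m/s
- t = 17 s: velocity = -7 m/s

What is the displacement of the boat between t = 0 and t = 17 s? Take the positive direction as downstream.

Displacement is the signed area under the v-t curve.
0–2 s: ½(-1 + -4)(2) = -5 m
2–7 s: ½(-4 + -8)(5) = -30 m
7–12 s: ½(-8 + 7)(5) = -2.5 m
12–17 s: ½(7 + -7)(5) = 0 m
Net displacement = -37.5 m

-37.5 m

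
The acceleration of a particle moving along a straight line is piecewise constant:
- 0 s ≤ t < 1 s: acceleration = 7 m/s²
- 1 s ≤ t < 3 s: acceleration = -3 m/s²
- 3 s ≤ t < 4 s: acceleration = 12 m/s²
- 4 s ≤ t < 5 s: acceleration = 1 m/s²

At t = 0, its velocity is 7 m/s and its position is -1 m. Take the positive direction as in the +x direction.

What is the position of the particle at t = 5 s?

On each constant-a segment, Δv = aΔt and Δx = v₀Δt + ½aΔt²; chain segment to segment.
0–1 s: v starts 7 m/s; Δx = 7·1 + ½·7·1² = 10.5 m; v ends 14 m/s.
1–3 s: v starts 14 m/s; Δx = 14·2 + ½·-3·2² = 22 m; v ends 8 m/s.
3–4 s: v starts 8 m/s; Δx = 8·1 + ½·12·1² = 14 m; v ends 20 m/s.
4–5 s: v starts 20 m/s; Δx = 20·1 + ½·1·1² = 20.5 m; v ends 21 m/s.
x(5) = -1 + Σ Δx = 66 m.

66 m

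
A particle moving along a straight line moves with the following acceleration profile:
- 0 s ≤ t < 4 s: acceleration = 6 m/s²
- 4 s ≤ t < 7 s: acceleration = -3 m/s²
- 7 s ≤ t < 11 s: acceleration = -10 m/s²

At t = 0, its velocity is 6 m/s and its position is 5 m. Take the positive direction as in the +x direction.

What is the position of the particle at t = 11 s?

On each constant-a segment, Δv = aΔt and Δx = v₀Δt + ½aΔt²; chain segment to segment.
0–4 s: v starts 6 m/s; Δx = 6·4 + ½·6·4² = 72 m; v ends 30 m/s.
4–7 s: v starts 30 m/s; Δx = 30·3 + ½·-3·3² = 76.5 m; v ends 21 m/s.
7–11 s: v starts 21 m/s; Δx = 21·4 + ½·-10·4² = 4 m; v ends -19 m/s.
x(11) = 5 + Σ Δx = 157.5 m.

157.5 m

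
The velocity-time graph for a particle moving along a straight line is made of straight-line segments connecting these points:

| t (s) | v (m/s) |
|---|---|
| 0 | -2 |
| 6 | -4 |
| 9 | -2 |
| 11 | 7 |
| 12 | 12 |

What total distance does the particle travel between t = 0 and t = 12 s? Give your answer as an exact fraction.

Distance (not displacement) is the total path length: add the absolute areas under v-t.
0–6 s: |½(-2 + -4)(6)| = 18 m
6–9 s: |½(-4 + -2)(3)| = 9 m
9–11 s: v = 0 at t = 85/9 s; triangle areas 4/9 + 49/9 = 53/9 m
11–12 s: |½(7 + 12)(1)| = 9.5 m
Total distance = 763/18 m

763/18 m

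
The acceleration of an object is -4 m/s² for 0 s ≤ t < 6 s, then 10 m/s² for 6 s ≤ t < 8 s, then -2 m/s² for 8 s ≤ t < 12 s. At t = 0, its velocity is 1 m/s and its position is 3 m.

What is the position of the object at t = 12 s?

-117 m

On each constant-a segment, Δv = aΔt and Δx = v₀Δt + ½aΔt²; chain segment to segment.
0–6 s: v starts 1 m/s; Δx = 1·6 + ½·-4·6² = -66 m; v ends -23 m/s.
6–8 s: v starts -23 m/s; Δx = -23·2 + ½·10·2² = -26 m; v ends -3 m/s.
8–12 s: v starts -3 m/s; Δx = -3·4 + ½·-2·4² = -28 m; v ends -11 m/s.
x(12) = 3 + Σ Δx = -117 m.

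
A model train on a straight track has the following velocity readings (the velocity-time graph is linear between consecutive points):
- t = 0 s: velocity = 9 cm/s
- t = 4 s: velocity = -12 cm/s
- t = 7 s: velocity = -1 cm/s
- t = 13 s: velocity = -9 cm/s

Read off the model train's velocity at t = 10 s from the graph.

On 7–13 s the graph is linear from -1 to -9 cm/s: v(10) = -1 + (-9 − -1)·(10 − 7)/(13 − 7) = -5 cm/s.

-5 cm/s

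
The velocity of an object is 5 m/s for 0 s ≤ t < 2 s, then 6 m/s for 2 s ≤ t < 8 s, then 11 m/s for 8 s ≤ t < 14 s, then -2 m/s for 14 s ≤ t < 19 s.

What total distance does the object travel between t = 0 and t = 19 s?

Distance (not displacement) is the total path length: add the absolute areas under v-t.
0–2 s: |5| × 2 = 10 m
2–8 s: |6| × 6 = 36 m
8–14 s: |11| × 6 = 66 m
14–19 s: |-2| × 5 = 10 m
Total distance = 122 m

122 m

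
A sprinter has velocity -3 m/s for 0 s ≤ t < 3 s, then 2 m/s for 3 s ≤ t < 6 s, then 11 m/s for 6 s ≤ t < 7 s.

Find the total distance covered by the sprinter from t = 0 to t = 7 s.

Distance (not displacement) is the total path length: add the absolute areas under v-t.
0–3 s: |-3| × 3 = 9 m
3–6 s: |2| × 3 = 6 m
6–7 s: |11| × 1 = 11 m
Total distance = 26 m

26 m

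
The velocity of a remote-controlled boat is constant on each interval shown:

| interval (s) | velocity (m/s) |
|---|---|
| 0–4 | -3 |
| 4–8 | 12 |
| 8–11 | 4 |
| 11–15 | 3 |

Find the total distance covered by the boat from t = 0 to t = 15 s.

Distance (not displacement) is the total path length: add the absolute areas under v-t.
0–4 s: |-3| × 4 = 12 m
4–8 s: |12| × 4 = 48 m
8–11 s: |4| × 3 = 12 m
11–15 s: |3| × 4 = 12 m
Total distance = 84 m

84 m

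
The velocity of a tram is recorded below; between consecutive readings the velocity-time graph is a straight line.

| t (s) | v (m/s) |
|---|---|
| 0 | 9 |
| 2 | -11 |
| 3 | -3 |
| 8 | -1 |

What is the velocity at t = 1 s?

-1 m/s

On 0–2 s the graph is linear from 9 to -11 m/s: v(1) = 9 + (-11 − 9)·(1 − 0)/(2 − 0) = -1 m/s.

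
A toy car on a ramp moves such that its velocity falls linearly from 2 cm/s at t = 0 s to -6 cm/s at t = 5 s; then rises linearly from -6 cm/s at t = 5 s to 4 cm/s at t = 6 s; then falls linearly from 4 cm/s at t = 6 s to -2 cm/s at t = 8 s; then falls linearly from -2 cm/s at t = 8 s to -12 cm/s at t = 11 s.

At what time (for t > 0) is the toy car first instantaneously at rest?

v changes sign on 0–5 s (from 2 to -6); the graph is linear there, so v = 0 at t = 0 + (-2)·(5 − 0)/(-6 − 2) = 1.25 s.

t = 1.25 s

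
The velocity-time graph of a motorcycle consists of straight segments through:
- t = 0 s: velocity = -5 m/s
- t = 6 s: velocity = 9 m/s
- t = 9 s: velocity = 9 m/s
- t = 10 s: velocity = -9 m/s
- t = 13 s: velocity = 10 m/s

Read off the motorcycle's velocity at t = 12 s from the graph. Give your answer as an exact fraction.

On 10–13 s the graph is linear from -9 to 10 m/s: v(12) = -9 + (10 − -9)·(12 − 10)/(13 − 10) = 11/3 m/s.

11/3 m/s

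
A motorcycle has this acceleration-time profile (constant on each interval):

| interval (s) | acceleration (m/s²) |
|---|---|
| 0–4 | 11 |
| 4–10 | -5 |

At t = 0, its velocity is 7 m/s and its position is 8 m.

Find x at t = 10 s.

On each constant-a segment, Δv = aΔt and Δx = v₀Δt + ½aΔt²; chain segment to segment.
0–4 s: v starts 7 m/s; Δx = 7·4 + ½·11·4² = 116 m; v ends 51 m/s.
4–10 s: v starts 51 m/s; Δx = 51·6 + ½·-5·6² = 216 m; v ends 21 m/s.
x(10) = 8 + Σ Δx = 340 m.

340 m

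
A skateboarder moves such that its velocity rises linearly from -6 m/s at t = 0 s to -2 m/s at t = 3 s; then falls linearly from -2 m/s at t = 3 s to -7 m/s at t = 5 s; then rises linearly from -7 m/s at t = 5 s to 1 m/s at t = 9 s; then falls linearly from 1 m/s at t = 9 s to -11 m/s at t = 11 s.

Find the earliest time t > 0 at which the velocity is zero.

t = 8.5 s

v changes sign on 5–9 s (from -7 to 1); the graph is linear there, so v = 0 at t = 5 + (7)·(9 − 5)/(1 − -7) = 8.5 s.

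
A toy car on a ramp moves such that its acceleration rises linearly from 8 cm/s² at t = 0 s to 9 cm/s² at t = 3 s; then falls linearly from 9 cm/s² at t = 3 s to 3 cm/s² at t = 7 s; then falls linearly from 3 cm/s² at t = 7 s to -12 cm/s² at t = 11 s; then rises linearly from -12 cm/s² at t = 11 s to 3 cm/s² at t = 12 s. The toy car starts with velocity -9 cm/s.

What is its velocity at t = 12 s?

18 cm/s

Δv equals the area under the a-t graph; then v = v₀ + Δv.
0–3 s: ½(8 + 9)(3) = 25.5 cm/s
3–7 s: ½(9 + 3)(4) = 24 cm/s
7–11 s: ½(3 + -12)(4) = -18 cm/s
11–12 s: ½(-12 + 3)(1) = -4.5 cm/s
Δv = 27 cm/s, so v(12) = -9 + (27) = 18 cm/s.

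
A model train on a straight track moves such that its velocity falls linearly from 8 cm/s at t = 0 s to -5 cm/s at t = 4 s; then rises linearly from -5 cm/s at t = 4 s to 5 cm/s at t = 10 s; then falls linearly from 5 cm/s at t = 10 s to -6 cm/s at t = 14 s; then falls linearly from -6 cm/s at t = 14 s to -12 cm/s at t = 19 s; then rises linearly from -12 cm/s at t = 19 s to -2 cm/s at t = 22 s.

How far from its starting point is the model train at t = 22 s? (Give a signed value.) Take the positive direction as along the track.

Displacement is the signed area under the v-t curve.
0–4 s: ½(8 + -5)(4) = 6 cm
4–10 s: ½(-5 + 5)(6) = 0 cm
10–14 s: ½(5 + -6)(4) = -2 cm
14–19 s: ½(-6 + -12)(5) = -45 cm
19–22 s: ½(-12 + -2)(3) = -21 cm
Net displacement = -62 cm

-62 cm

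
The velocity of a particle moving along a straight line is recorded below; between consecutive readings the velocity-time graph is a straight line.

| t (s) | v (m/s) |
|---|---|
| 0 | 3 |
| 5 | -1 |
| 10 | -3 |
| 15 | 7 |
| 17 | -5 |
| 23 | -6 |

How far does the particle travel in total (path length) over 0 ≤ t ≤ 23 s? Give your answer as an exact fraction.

Distance (not displacement) is the total path length: add the absolute areas under v-t.
0–5 s: v = 0 at t = 3.75 s; triangle areas 5.625 + 0.625 = 6.25 m
5–10 s: |½(-1 + -3)(5)| = 10 m
10–15 s: v = 0 at t = 11.5 s; triangle areas 2.25 + 12.25 = 14.5 m
15–17 s: v = 0 at t = 97/6 s; triangle areas 49/12 + 25/12 = 37/6 m
17–23 s: |½(-5 + -6)(6)| = 33 m
Total distance = 839/12 m

839/12 m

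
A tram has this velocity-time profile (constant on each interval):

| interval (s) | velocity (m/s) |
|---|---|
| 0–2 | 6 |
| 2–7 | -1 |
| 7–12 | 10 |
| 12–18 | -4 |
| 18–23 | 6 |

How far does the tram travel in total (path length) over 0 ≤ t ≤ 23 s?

121 m

Total distance travelled is ∫|v| dt — sum the magnitudes of each area piece.
0–2 s: |6| × 2 = 12 m
2–7 s: |-1| × 5 = 5 m
7–12 s: |10| × 5 = 50 m
12–18 s: |-4| × 6 = 24 m
18–23 s: |6| × 5 = 30 m
Total distance = 121 m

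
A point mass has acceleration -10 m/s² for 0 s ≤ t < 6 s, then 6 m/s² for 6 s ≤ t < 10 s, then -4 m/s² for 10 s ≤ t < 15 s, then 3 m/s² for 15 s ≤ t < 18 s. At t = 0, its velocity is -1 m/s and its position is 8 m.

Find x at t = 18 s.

On each constant-a segment, Δv = aΔt and Δx = v₀Δt + ½aΔt²; chain segment to segment.
0–6 s: v starts -1 m/s; Δx = -1·6 + ½·-10·6² = -186 m; v ends -61 m/s.
6–10 s: v starts -61 m/s; Δx = -61·4 + ½·6·4² = -196 m; v ends -37 m/s.
10–15 s: v starts -37 m/s; Δx = -37·5 + ½·-4·5² = -235 m; v ends -57 m/s.
15–18 s: v starts -57 m/s; Δx = -57·3 + ½·3·3² = -157.5 m; v ends -48 m/s.
x(18) = 8 + Σ Δx = -766.5 m.

-766.5 m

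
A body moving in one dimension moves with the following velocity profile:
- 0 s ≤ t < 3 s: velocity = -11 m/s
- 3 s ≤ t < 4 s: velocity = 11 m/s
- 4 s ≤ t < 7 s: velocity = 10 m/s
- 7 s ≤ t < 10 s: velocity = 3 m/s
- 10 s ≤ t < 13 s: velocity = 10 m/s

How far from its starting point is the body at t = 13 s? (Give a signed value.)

47 m

Net displacement equals the area under the velocity-time graph (areas below the axis count negative).
0–3 s: -11 × 3 = -33 m
3–4 s: 11 × 1 = 11 m
4–7 s: 10 × 3 = 30 m
7–10 s: 3 × 3 = 9 m
10–13 s: 10 × 3 = 30 m
Net displacement = 47 m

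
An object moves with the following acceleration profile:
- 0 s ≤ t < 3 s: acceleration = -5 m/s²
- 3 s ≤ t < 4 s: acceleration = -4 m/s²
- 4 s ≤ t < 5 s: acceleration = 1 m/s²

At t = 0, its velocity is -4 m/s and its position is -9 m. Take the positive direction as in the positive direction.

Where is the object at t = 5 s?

-87 m

On each constant-a segment, Δv = aΔt and Δx = v₀Δt + ½aΔt²; chain segment to segment.
0–3 s: v starts -4 m/s; Δx = -4·3 + ½·-5·3² = -34.5 m; v ends -19 m/s.
3–4 s: v starts -19 m/s; Δx = -19·1 + ½·-4·1² = -21 m; v ends -23 m/s.
4–5 s: v starts -23 m/s; Δx = -23·1 + ½·1·1² = -22.5 m; v ends -22 m/s.
x(5) = -9 + Σ Δx = -87 m.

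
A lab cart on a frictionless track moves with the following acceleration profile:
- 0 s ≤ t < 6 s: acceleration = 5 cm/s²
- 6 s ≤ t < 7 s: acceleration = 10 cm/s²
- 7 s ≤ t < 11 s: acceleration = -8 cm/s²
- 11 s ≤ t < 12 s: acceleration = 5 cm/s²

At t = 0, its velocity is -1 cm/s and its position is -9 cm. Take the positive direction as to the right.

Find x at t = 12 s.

On each constant-a segment, Δv = aΔt and Δx = v₀Δt + ½aΔt²; chain segment to segment.
0–6 s: v starts -1 cm/s; Δx = -1·6 + ½·5·6² = 84 cm; v ends 29 cm/s.
6–7 s: v starts 29 cm/s; Δx = 29·1 + ½·10·1² = 34 cm; v ends 39 cm/s.
7–11 s: v starts 39 cm/s; Δx = 39·4 + ½·-8·4² = 92 cm; v ends 7 cm/s.
11–12 s: v starts 7 cm/s; Δx = 7·1 + ½·5·1² = 9.5 cm; v ends 12 cm/s.
x(12) = -9 + Σ Δx = 210.5 cm.

210.5 cm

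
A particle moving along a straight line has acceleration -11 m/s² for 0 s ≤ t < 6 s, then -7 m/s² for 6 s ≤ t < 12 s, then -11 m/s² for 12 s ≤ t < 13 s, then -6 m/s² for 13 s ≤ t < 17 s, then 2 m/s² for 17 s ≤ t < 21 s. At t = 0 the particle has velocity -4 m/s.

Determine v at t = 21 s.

Δv equals the area under the a-t graph; then v = v₀ + Δv.
0–6 s: -11 × 6 = -66 m/s
6–12 s: -7 × 6 = -42 m/s
12–13 s: -11 × 1 = -11 m/s
13–17 s: -6 × 4 = -24 m/s
17–21 s: 2 × 4 = 8 m/s
Δv = -135 m/s, so v(21) = -4 + (-135) = -139 m/s.

-139 m/s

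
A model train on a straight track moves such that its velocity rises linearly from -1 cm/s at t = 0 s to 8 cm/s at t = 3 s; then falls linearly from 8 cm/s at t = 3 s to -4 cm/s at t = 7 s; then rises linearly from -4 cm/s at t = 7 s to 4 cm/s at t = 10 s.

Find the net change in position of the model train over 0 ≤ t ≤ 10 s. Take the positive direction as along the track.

18.5 cm

Net displacement equals the area under the velocity-time graph (areas below the axis count negative).
0–3 s: ½(-1 + 8)(3) = 10.5 cm
3–7 s: ½(8 + -4)(4) = 8 cm
7–10 s: ½(-4 + 4)(3) = 0 cm
Net displacement = 18.5 cm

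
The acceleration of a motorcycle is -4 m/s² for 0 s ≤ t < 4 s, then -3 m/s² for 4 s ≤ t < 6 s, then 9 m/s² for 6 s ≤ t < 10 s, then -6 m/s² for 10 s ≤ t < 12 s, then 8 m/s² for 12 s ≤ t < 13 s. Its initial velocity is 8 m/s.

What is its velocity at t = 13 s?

Δv equals the area under the a-t graph; then v = v₀ + Δv.
0–4 s: -4 × 4 = -16 m/s
4–6 s: -3 × 2 = -6 m/s
6–10 s: 9 × 4 = 36 m/s
10–12 s: -6 × 2 = -12 m/s
12–13 s: 8 × 1 = 8 m/s
Δv = 10 m/s, so v(13) = 8 + (10) = 18 m/s.

18 m/s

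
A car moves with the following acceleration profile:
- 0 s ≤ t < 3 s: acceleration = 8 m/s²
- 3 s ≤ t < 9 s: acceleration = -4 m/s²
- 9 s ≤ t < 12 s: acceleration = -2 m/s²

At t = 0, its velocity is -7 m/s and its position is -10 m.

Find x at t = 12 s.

5 m

On each constant-a segment, Δv = aΔt and Δx = v₀Δt + ½aΔt²; chain segment to segment.
0–3 s: v starts -7 m/s; Δx = -7·3 + ½·8·3² = 15 m; v ends 17 m/s.
3–9 s: v starts 17 m/s; Δx = 17·6 + ½·-4·6² = 30 m; v ends -7 m/s.
9–12 s: v starts -7 m/s; Δx = -7·3 + ½·-2·3² = -30 m; v ends -13 m/s.
x(12) = -10 + Σ Δx = 5 m.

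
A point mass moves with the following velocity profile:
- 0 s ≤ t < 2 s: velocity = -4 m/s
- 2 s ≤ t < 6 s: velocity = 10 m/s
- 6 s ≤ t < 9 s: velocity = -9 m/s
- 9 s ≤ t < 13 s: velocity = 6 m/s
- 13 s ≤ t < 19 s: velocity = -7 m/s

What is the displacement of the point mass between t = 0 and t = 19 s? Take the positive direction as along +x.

Displacement is the signed area under the v-t curve.
0–2 s: -4 × 2 = -8 m
2–6 s: 10 × 4 = 40 m
6–9 s: -9 × 3 = -27 m
9–13 s: 6 × 4 = 24 m
13–19 s: -7 × 6 = -42 m
Net displacement = -13 m

-13 m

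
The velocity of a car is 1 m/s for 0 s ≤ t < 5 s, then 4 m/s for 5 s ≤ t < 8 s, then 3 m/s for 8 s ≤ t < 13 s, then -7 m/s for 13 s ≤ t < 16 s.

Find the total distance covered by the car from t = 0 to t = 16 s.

53 m

Total distance travelled is ∫|v| dt — sum the magnitudes of each area piece.
0–5 s: |1| × 5 = 5 m
5–8 s: |4| × 3 = 12 m
8–13 s: |3| × 5 = 15 m
13–16 s: |-7| × 3 = 21 m
Total distance = 53 m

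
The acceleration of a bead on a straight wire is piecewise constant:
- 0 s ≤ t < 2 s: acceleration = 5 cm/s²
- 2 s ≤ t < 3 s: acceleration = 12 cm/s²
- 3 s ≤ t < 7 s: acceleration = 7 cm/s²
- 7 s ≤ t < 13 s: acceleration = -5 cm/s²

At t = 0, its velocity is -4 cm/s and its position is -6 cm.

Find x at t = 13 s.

On each constant-a segment, Δv = aΔt and Δx = v₀Δt + ½aΔt²; chain segment to segment.
0–2 s: v starts -4 cm/s; Δx = -4·2 + ½·5·2² = 2 cm; v ends 6 cm/s.
2–3 s: v starts 6 cm/s; Δx = 6·1 + ½·12·1² = 12 cm; v ends 18 cm/s.
3–7 s: v starts 18 cm/s; Δx = 18·4 + ½·7·4² = 128 cm; v ends 46 cm/s.
7–13 s: v starts 46 cm/s; Δx = 46·6 + ½·-5·6² = 186 cm; v ends 16 cm/s.
x(13) = -6 + Σ Δx = 322 cm.

322 cm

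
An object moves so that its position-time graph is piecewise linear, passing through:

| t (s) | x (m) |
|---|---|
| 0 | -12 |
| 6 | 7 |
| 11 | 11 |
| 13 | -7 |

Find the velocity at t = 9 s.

0.8 m/s

Velocity is the slope of the x-t graph on 6–11 s: (11 − 7)/(11 − 6) = 0.8 m/s.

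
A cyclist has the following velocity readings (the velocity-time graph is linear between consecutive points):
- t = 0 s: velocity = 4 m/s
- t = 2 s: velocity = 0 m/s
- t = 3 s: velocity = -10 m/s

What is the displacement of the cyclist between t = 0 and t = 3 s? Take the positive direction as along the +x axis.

-1 m

Displacement is the signed area under the v-t curve.
0–2 s: ½(4 + 0)(2) = 4 m
2–3 s: ½(0 + -10)(1) = -5 m
Net displacement = -1 m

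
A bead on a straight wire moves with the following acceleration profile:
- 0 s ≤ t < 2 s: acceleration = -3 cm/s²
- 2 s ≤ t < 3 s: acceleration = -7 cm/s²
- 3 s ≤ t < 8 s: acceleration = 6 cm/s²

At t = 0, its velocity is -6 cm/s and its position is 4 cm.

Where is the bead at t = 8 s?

On each constant-a segment, Δv = aΔt and Δx = v₀Δt + ½aΔt²; chain segment to segment.
0–2 s: v starts -6 cm/s; Δx = -6·2 + ½·-3·2² = -18 cm; v ends -12 cm/s.
2–3 s: v starts -12 cm/s; Δx = -12·1 + ½·-7·1² = -15.5 cm; v ends -19 cm/s.
3–8 s: v starts -19 cm/s; Δx = -19·5 + ½·6·5² = -20 cm; v ends 11 cm/s.
x(8) = 4 + Σ Δx = -49.5 cm.

-49.5 cm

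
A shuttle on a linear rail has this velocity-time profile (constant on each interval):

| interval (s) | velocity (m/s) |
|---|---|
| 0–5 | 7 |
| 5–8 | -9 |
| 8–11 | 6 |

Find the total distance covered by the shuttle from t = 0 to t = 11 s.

80 m

Total distance travelled is ∫|v| dt — sum the magnitudes of each area piece.
0–5 s: |7| × 5 = 35 m
5–8 s: |-9| × 3 = 27 m
8–11 s: |6| × 3 = 18 m
Total distance = 80 m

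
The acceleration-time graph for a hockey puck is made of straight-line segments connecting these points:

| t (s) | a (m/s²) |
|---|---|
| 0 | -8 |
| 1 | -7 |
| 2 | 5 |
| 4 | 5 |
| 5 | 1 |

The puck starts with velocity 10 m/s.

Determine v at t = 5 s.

Δv equals the area under the a-t graph; then v = v₀ + Δv.
0–1 s: ½(-8 + -7)(1) = -7.5 m/s
1–2 s: ½(-7 + 5)(1) = -1 m/s
2–4 s: 5 × 2 = 10 m/s
4–5 s: ½(5 + 1)(1) = 3 m/s
Δv = 4.5 m/s, so v(5) = 10 + (4.5) = 14.5 m/s.

14.5 m/s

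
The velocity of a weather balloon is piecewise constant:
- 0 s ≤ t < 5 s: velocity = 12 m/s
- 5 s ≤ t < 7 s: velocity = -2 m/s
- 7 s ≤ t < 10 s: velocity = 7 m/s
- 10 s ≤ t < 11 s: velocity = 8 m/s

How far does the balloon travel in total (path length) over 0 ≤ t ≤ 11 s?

93 m

Distance (not displacement) is the total path length: add the absolute areas under v-t.
0–5 s: |12| × 5 = 60 m
5–7 s: |-2| × 2 = 4 m
7–10 s: |7| × 3 = 21 m
10–11 s: |8| × 1 = 8 m
Total distance = 93 m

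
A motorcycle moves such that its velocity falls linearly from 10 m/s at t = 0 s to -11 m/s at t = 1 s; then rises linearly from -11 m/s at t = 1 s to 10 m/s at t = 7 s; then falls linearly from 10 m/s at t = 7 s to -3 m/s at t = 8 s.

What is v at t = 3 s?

On 1–7 s the graph is linear from -11 to 10 m/s: v(3) = -11 + (10 − -11)·(3 − 1)/(7 − 1) = -4 m/s.

-4 m/s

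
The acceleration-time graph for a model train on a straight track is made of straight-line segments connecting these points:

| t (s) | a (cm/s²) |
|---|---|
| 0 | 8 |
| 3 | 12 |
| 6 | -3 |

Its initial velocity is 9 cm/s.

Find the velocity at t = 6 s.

52.5 cm/s

Δv equals the area under the a-t graph; then v = v₀ + Δv.
0–3 s: ½(8 + 12)(3) = 30 cm/s
3–6 s: ½(12 + -3)(3) = 13.5 cm/s
Δv = 43.5 cm/s, so v(6) = 9 + (43.5) = 52.5 cm/s.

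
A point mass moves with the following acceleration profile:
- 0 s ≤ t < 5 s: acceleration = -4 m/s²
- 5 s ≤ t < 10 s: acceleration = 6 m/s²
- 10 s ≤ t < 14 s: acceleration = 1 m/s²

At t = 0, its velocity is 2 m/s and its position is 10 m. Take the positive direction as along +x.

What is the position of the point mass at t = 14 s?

11 m

On each constant-a segment, Δv = aΔt and Δx = v₀Δt + ½aΔt²; chain segment to segment.
0–5 s: v starts 2 m/s; Δx = 2·5 + ½·-4·5² = -40 m; v ends -18 m/s.
5–10 s: v starts -18 m/s; Δx = -18·5 + ½·6·5² = -15 m; v ends 12 m/s.
10–14 s: v starts 12 m/s; Δx = 12·4 + ½·1·4² = 56 m; v ends 16 m/s.
x(14) = 10 + Σ Δx = 11 m.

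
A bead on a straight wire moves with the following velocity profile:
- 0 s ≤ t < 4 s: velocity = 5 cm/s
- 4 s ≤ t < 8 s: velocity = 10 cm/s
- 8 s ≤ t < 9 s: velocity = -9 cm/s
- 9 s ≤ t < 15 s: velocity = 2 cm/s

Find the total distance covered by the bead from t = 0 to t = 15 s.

Distance (not displacement) is the total path length: add the absolute areas under v-t.
0–4 s: |5| × 4 = 20 cm
4–8 s: |10| × 4 = 40 cm
8–9 s: |-9| × 1 = 9 cm
9–15 s: |2| × 6 = 12 cm
Total distance = 81 cm

81 cm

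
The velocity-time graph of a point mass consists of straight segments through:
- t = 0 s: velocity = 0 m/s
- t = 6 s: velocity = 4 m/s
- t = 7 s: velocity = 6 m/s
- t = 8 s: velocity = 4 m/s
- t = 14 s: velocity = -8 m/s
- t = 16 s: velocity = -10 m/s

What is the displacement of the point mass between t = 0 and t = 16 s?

-8 m

Displacement is the signed area under the v-t curve.
0–6 s: ½(0 + 4)(6) = 12 m
6–7 s: ½(4 + 6)(1) = 5 m
7–8 s: ½(6 + 4)(1) = 5 m
8–14 s: ½(4 + -8)(6) = -12 m
14–16 s: ½(-8 + -10)(2) = -18 m
Net displacement = -8 m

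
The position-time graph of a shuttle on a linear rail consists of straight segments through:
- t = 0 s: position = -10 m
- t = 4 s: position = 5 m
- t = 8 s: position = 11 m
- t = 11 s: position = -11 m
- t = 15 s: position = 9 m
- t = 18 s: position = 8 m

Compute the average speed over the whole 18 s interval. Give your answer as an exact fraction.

32/9 m/s

Average speed = (total path length)/(elapsed time); on a piecewise-linear x-t graph the path length is Σ|Δx|.
0–4 s: |Δx| = |5 − -10| = 15 m
4–8 s: |Δx| = |11 − 5| = 6 m
8–11 s: |Δx| = |-11 − 11| = 22 m
11–15 s: |Δx| = |9 − -11| = 20 m
15–18 s: |Δx| = |8 − 9| = 1 m
Total path = 64 m; average speed = 64/18 = 32/9 m/s.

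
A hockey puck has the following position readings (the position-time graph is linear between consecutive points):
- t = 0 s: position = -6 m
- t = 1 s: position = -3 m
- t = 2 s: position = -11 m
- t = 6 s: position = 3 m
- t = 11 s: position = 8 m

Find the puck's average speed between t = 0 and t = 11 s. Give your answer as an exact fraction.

Average speed = (total path length)/(elapsed time); on a piecewise-linear x-t graph the path length is Σ|Δx|.
0–1 s: |Δx| = |-3 − -6| = 3 m
1–2 s: |Δx| = |-11 − -3| = 8 m
2–6 s: |Δx| = |3 − -11| = 14 m
6–11 s: |Δx| = |8 − 3| = 5 m
Total path = 30 m; average speed = 30/11 = 30/11 m/s.

30/11 m/s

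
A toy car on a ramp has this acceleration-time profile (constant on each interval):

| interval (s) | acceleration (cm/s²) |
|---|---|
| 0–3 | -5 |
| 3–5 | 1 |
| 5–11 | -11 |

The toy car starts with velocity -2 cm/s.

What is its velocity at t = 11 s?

Δv equals the area under the a-t graph; then v = v₀ + Δv.
0–3 s: -5 × 3 = -15 cm/s
3–5 s: 1 × 2 = 2 cm/s
5–11 s: -11 × 6 = -66 cm/s
Δv = -79 cm/s, so v(11) = -2 + (-79) = -81 cm/s.

-81 cm/s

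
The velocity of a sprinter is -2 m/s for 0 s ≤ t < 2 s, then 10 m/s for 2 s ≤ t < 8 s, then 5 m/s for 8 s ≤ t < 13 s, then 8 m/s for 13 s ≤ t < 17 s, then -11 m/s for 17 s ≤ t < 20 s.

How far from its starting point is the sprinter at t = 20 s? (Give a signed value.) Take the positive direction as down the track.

80 m

Net displacement equals the area under the velocity-time graph (areas below the axis count negative).
0–2 s: -2 × 2 = -4 m
2–8 s: 10 × 6 = 60 m
8–13 s: 5 × 5 = 25 m
13–17 s: 8 × 4 = 32 m
17–20 s: -11 × 3 = -33 m
Net displacement = 80 m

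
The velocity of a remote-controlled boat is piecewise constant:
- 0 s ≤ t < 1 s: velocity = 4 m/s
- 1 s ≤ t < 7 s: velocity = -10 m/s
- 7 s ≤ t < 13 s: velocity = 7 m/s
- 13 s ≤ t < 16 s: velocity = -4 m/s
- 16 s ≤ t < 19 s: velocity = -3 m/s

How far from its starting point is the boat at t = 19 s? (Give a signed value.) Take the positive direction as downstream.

Displacement is the signed area under the v-t curve.
0–1 s: 4 × 1 = 4 m
1–7 s: -10 × 6 = -60 m
7–13 s: 7 × 6 = 42 m
13–16 s: -4 × 3 = -12 m
16–19 s: -3 × 3 = -9 m
Net displacement = -35 m

-35 m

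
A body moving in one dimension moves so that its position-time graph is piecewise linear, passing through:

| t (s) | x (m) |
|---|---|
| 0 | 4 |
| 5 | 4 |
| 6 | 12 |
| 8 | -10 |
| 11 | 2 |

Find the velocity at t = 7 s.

Velocity is the slope of the x-t graph on 6–8 s: (-10 − 12)/(8 − 6) = -11 m/s.

-11 m/s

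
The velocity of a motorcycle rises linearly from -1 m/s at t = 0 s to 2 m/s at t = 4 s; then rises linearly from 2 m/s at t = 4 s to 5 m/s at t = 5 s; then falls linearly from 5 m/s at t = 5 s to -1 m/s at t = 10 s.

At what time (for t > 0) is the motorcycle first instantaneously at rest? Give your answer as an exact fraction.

t = 4/3 s

v changes sign on 0–4 s (from -1 to 2); the graph is linear there, so v = 0 at t = 0 + (1)·(4 − 0)/(2 − -1) = 4/3 s.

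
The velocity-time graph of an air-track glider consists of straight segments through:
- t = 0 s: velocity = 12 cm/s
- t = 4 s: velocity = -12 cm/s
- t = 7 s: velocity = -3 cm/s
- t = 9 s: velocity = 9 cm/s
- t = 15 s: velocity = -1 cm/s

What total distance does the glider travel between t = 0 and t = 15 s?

78.6 cm

Distance (not displacement) is the total path length: add the absolute areas under v-t.
0–4 s: v = 0 at t = 2 s; triangle areas 12 + 12 = 24 cm
4–7 s: |½(-12 + -3)(3)| = 22.5 cm
7–9 s: v = 0 at t = 7.5 s; triangle areas 0.75 + 6.75 = 7.5 cm
9–15 s: v = 0 at t = 14.4 s; triangle areas 24.3 + 0.3 = 24.6 cm
Total distance = 78.6 cm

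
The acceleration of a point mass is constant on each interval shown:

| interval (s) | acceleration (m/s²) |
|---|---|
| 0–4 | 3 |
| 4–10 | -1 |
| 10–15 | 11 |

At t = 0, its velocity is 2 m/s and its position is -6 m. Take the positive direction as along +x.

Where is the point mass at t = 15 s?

On each constant-a segment, Δv = aΔt and Δx = v₀Δt + ½aΔt²; chain segment to segment.
0–4 s: v starts 2 m/s; Δx = 2·4 + ½·3·4² = 32 m; v ends 14 m/s.
4–10 s: v starts 14 m/s; Δx = 14·6 + ½·-1·6² = 66 m; v ends 8 m/s.
10–15 s: v starts 8 m/s; Δx = 8·5 + ½·11·5² = 177.5 m; v ends 63 m/s.
x(15) = -6 + Σ Δx = 269.5 m.

269.5 m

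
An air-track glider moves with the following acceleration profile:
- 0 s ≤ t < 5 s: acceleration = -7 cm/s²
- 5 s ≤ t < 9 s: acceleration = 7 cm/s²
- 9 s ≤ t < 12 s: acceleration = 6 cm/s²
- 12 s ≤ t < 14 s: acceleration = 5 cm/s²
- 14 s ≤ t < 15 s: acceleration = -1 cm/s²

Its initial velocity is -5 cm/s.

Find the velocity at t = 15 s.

Δv equals the area under the a-t graph; then v = v₀ + Δv.
0–5 s: -7 × 5 = -35 cm/s
5–9 s: 7 × 4 = 28 cm/s
9–12 s: 6 × 3 = 18 cm/s
12–14 s: 5 × 2 = 10 cm/s
14–15 s: -1 × 1 = -1 cm/s
Δv = 20 cm/s, so v(15) = -5 + (20) = 15 cm/s.

15 cm/s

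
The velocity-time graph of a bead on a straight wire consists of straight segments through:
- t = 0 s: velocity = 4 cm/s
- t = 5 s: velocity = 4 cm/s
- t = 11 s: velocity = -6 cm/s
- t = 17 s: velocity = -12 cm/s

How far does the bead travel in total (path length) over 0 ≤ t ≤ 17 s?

Distance (not displacement) is the total path length: add the absolute areas under v-t.
0–5 s: |4| × 5 = 20 cm
5–11 s: v = 0 at t = 7.4 s; triangle areas 4.8 + 10.8 = 15.6 cm
11–17 s: |½(-6 + -12)(6)| = 54 cm
Total distance = 89.6 cm

89.6 cm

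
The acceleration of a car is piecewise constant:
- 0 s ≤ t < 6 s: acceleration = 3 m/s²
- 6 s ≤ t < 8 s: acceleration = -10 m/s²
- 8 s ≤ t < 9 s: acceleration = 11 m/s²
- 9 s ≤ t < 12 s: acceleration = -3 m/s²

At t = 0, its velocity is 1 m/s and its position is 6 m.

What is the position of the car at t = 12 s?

On each constant-a segment, Δv = aΔt and Δx = v₀Δt + ½aΔt²; chain segment to segment.
0–6 s: v starts 1 m/s; Δx = 1·6 + ½·3·6² = 60 m; v ends 19 m/s.
6–8 s: v starts 19 m/s; Δx = 19·2 + ½·-10·2² = 18 m; v ends -1 m/s.
8–9 s: v starts -1 m/s; Δx = -1·1 + ½·11·1² = 4.5 m; v ends 10 m/s.
9–12 s: v starts 10 m/s; Δx = 10·3 + ½·-3·3² = 16.5 m; v ends 1 m/s.
x(12) = 6 + Σ Δx = 105 m.

105 m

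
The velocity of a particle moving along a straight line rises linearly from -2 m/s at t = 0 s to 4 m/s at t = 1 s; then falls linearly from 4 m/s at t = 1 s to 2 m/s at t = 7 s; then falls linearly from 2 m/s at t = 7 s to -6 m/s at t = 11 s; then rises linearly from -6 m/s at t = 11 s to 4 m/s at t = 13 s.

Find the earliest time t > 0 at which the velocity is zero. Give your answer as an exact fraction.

v changes sign on 0–1 s (from -2 to 4); the graph is linear there, so v = 0 at t = 0 + (2)·(1 − 0)/(4 − -2) = 1/3 s.

t = 1/3 s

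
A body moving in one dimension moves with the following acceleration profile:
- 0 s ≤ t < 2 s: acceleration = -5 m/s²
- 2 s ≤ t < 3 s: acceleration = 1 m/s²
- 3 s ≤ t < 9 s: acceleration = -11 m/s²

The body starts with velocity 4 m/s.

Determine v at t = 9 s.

-71 m/s

Δv equals the area under the a-t graph; then v = v₀ + Δv.
0–2 s: -5 × 2 = -10 m/s
2–3 s: 1 × 1 = 1 m/s
3–9 s: -11 × 6 = -66 m/s
Δv = -75 m/s, so v(9) = 4 + (-75) = -71 m/s.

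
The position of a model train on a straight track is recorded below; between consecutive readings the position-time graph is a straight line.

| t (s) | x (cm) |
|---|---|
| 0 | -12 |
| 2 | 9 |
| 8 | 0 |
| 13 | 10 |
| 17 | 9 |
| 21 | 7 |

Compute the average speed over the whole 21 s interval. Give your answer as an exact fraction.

43/21 cm/s

Average speed = (total path length)/(elapsed time); on a piecewise-linear x-t graph the path length is Σ|Δx|.
0–2 s: |Δx| = |9 − -12| = 21 cm
2–8 s: |Δx| = |0 − 9| = 9 cm
8–13 s: |Δx| = |10 − 0| = 10 cm
13–17 s: |Δx| = |9 − 10| = 1 cm
17–21 s: |Δx| = |7 − 9| = 2 cm
Total path = 43 cm; average speed = 43/21 = 43/21 cm/s.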